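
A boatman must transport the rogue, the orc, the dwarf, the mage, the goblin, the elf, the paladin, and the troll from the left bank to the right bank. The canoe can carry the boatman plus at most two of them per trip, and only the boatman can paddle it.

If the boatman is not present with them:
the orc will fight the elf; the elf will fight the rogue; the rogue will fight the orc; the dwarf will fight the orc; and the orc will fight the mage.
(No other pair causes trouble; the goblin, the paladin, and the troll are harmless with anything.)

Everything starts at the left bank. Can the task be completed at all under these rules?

1. Boatman goes to the right bank with the orc and the rogue.  [the left bank: the dwarf, the elf, the goblin, the mage, the paladin, the troll | the right bank: the orc, the rogue]
2. Boatman goes back to the left bank with the rogue.  [the left bank: the dwarf, the elf, the goblin, the mage, the paladin, the rogue, the troll | the right bank: the orc]
3. Boatman goes to the right bank with the dwarf and the rogue.  [the left bank: the elf, the goblin, the mage, the paladin, the troll | the right bank: the dwarf, the orc, the rogue]
4. Boatman goes back to the left bank with the orc.  [the left bank: the elf, the goblin, the mage, the orc, the paladin, the troll | the right bank: the dwarf, the rogue]
5. Boatman goes to the right bank with the mage and the orc.  [the left bank: the elf, the goblin, the paladin, the troll | the right bank: the dwarf, the mage, the orc, the rogue]
6. Boatman goes back to the left bank with the orc.  [the left bank: the elf, the goblin, the orc, the paladin, the troll | the right bank: the dwarf, the mage, the rogue]
7. Boatman goes to the right bank with the goblin and the orc.  [the left bank: the elf, the paladin, the troll | the right bank: the dwarf, the goblin, the mage, the orc, the rogue]
8. Boatman goes back to the left bank with the orc.  [the left bank: the elf, the orc, the paladin, the troll | the right bank: the dwarf, the goblin, the mage, the rogue]
9. Boatman goes to the right bank with the orc and the paladin.  [the left bank: the elf, the troll | the right bank: the dwarf, the goblin, the mage, the orc, the paladin, the rogue]
10. Boatman goes back to the left bank with the orc.  [the left bank: the elf, the orc, the troll | the right bank: the dwarf, the goblin, the mage, the paladin, the rogue]
11. Boatman goes to the right bank with the orc and the troll.  [the left bank: the elf | the right bank: the dwarf, the goblin, the mage, the orc, the paladin, the rogue, the troll]
12. Boatman goes back to the left bank with the orc.  [the left bank: the elf, the orc | the right bank: the dwarf, the goblin, the mage, the paladin, the rogue, the troll]
13. Boatman goes to the right bank with the elf and the orc.  [the left bank: — | the right bank: the dwarf, the elf, the goblin, the mage, the orc, the paladin, the rogue, the troll]

Yes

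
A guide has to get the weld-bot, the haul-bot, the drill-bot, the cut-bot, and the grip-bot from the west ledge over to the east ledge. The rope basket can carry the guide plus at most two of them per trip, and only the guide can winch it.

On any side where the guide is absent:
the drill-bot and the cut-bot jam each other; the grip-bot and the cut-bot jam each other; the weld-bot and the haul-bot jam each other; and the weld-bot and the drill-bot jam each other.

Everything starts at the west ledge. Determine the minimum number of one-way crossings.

Counting alone: the guide can take at most 2 across per trip to the east ledge, so moving all 5 needs at least 3 loaded trips out, with a return between consecutive ones — at least 5 crossings.
The safety rule pushes this higher. Following every safe sequence of crossings, the most of the 5 that can be at the east ledge as the rope basket arrives there on crossing 5 is 4 — never all 5.
So no plan with fewer than 7 crossings exists, and this one achieves 7:
1. Guide goes to the east ledge with the cut-bot and the weld-bot.
2. Guide goes back to the west ledge alone.
3. Guide goes to the east ledge with the haul-bot.
4. Guide goes back to the west ledge with the weld-bot.
5. Guide goes to the east ledge with the drill-bot and the grip-bot.
6. Guide goes back to the west ledge with the cut-bot.
7. Guide goes to the east ledge with the cut-bot and the weld-bot.

7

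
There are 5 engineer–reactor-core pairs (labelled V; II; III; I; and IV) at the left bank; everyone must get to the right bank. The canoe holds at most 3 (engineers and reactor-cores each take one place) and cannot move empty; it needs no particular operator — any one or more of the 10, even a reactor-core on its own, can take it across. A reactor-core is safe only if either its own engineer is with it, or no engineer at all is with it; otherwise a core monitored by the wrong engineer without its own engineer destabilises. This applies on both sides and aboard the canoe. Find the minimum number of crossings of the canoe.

11

Counting alone: each trip to the right bank takes at most 3 across and each return brings at least 1 back, so after t trips out (and t−1 returns) at most 3t − (t−1) of the 10 are across; that first reaches 10 at t = 5, so at least 9 crossings are needed.
The safety rule pushes this higher. Following every safe sequence of crossings, the most of the 10 that can be at the right bank as the canoe arrives there on crossing 9 is 9 — never all 10.
So no plan with fewer than 11 crossings exists, and this one achieves 11:
1. engineer V and reactor-core V cross → the right bank.
2. engineer V crosses ← the left bank.
3. reactor-core I, reactor-core II, and reactor-core III cross → the right bank.
4. reactor-core V crosses ← the left bank.
5. engineer I, engineer II, and engineer III cross → the right bank.
6. engineer II and reactor-core II cross ← the left bank.
7. engineer II, engineer IV, and engineer V cross → the right bank.
8. reactor-core III crosses ← the left bank.
9. reactor-core II and reactor-core V cross → the right bank.
10. reactor-core V crosses ← the left bank.
11. reactor-core III, reactor-core IV, and reactor-core V cross → the right bank.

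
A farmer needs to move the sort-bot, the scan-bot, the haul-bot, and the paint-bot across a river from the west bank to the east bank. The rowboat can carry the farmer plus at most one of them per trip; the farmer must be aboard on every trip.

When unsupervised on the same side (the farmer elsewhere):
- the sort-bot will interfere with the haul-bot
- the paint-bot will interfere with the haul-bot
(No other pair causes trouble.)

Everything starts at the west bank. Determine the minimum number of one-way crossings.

Counting alone: the farmer can take at most 1 across per trip to the east bank, so moving all 4 needs at least 4 loaded trips out, with a return between consecutive ones — at least 7 crossings.
The safety rule pushes this higher. Following every safe sequence of crossings, the most of the 4 that can be at the east bank as the rowboat arrives there on crossing 7 is 3 — never all 4.
So no plan with fewer than 9 crossings exists, and this one achieves 9:
1. Farmer goes to the east bank with the haul-bot.  [the west bank: the paint-bot, the scan-bot, the sort-bot | the east bank: the haul-bot]
2. Farmer goes back to the west bank alone.  [the west bank: the paint-bot, the scan-bot, the sort-bot | the east bank: the haul-bot]
3. Farmer goes to the east bank with the sort-bot.  [the west bank: the paint-bot, the scan-bot | the east bank: the haul-bot, the sort-bot]
4. Farmer goes back to the west bank with the haul-bot.  [the west bank: the haul-bot, the paint-bot, the scan-bot | the east bank: the sort-bot]
5. Farmer goes to the east bank with the paint-bot.  [the west bank: the haul-bot, the scan-bot | the east bank: the paint-bot, the sort-bot]
6. Farmer goes back to the west bank alone.  [the west bank: the haul-bot, the scan-bot | the east bank: the paint-bot, the sort-bot]
7. Farmer goes to the east bank with the scan-bot.  [the west bank: the haul-bot | the east bank: the paint-bot, the scan-bot, the sort-bot]
8. Farmer goes back to the west bank alone.  [the west bank: the haul-bot | the east bank: the paint-bot, the scan-bot, the sort-bot]
9. Farmer goes to the east bank with the haul-bot.  [the west bank: — | the east bank: the haul-bot, the paint-bot, the scan-bot, the sort-bot]

9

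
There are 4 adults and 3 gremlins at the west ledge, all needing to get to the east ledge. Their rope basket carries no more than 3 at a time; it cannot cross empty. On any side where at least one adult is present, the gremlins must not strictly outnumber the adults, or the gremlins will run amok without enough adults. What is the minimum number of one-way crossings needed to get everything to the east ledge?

5

Counting alone: each trip to the east ledge takes at most 3 across and each return brings at least 1 back, so after t trips out (and t−1 returns) at most 3t − (t−1) of the 7 are across; that first reaches 7 at t = 3, so at least 5 crossings are needed.
The plan below uses exactly 5 crossings, so it is optimal:
1. 3 gremlins → the east ledge.  (the west ledge: 4A 0G; the east ledge: 0A 3G)
2. 1 gremlin ← the west ledge.  (the west ledge: 4A 1G; the east ledge: 0A 2G)
3. 3 adults → the east ledge.  (the west ledge: 1A 1G; the east ledge: 3A 2G)
4. 1 adult ← the west ledge.  (the west ledge: 2A 1G; the east ledge: 2A 2G)
5. 2 adults and 1 gremlin → the east ledge.  (the west ledge: 0A 0G; the east ledge: 4A 3G)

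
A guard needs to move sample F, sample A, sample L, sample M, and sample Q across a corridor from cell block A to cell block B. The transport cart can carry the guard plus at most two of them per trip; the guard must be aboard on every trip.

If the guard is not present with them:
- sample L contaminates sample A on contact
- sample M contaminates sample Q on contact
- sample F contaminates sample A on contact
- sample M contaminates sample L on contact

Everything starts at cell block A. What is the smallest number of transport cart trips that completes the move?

7

Counting alone: the guard can take at most 2 across per trip to cell block B, so moving all 5 needs at least 3 loaded trips out, with a return between consecutive ones — at least 5 crossings.
The safety rule pushes this higher. Following every safe sequence of crossings, the most of the 5 that can be at cell block B as the transport cart arrives there on crossing 5 is 4 — never all 5.
So no plan with fewer than 7 crossings exists, and this one achieves 7:
1. Guard goes to cell block B with sample A and sample M.  [cell block A: sample F, sample L, sample Q | cell block B: sample A, sample M]
2. Guard goes back to cell block A alone.  [cell block A: sample F, sample L, sample Q | cell block B: sample A, sample M]
3. Guard goes to cell block B with sample F.  [cell block A: sample L, sample Q | cell block B: sample A, sample F, sample M]
4. Guard goes back to cell block A with sample A.  [cell block A: sample A, sample L, sample Q | cell block B: sample F, sample M]
5. Guard goes to cell block B with sample L and sample Q.  [cell block A: sample A | cell block B: sample F, sample L, sample M, sample Q]
6. Guard goes back to cell block A with sample M.  [cell block A: sample A, sample M | cell block B: sample F, sample L, sample Q]
7. Guard goes to cell block B with sample A and sample M.  [cell block A: — | cell block B: sample A, sample F, sample L, sample M, sample Q]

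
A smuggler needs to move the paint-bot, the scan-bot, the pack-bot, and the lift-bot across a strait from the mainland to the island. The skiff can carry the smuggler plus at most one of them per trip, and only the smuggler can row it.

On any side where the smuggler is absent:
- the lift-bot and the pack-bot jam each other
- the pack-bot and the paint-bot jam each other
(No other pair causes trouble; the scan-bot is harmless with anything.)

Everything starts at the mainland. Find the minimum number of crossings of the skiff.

Counting alone: the smuggler can take at most 1 across per trip to the island, so moving all 4 needs at least 4 loaded trips out, with a return between consecutive ones — at least 7 crossings.
The safety rule pushes this higher. Following every safe sequence of crossings, the most of the 4 that can be at the island as the skiff arrives there on crossing 7 is 3 — never all 4.
So no plan with fewer than 9 crossings exists, and this one achieves 9:
1. Smuggler goes to the island with the pack-bot.  [the mainland: the lift-bot, the paint-bot, the scan-bot | the island: the pack-bot]
2. Smuggler goes back to the mainland alone.  [the mainland: the lift-bot, the paint-bot, the scan-bot | the island: the pack-bot]
3. Smuggler goes to the island with the paint-bot.  [the mainland: the lift-bot, the scan-bot | the island: the pack-bot, the paint-bot]
4. Smuggler goes back to the mainland with the pack-bot.  [the mainland: the lift-bot, the pack-bot, the scan-bot | the island: the paint-bot]
5. Smuggler goes to the island with the lift-bot.  [the mainland: the pack-bot, the scan-bot | the island: the lift-bot, the paint-bot]
6. Smuggler goes back to the mainland alone.  [the mainland: the pack-bot, the scan-bot | the island: the lift-bot, the paint-bot]
7. Smuggler goes to the island with the scan-bot.  [the mainland: the pack-bot | the island: the lift-bot, the paint-bot, the scan-bot]
8. Smuggler goes back to the mainland alone.  [the mainland: the pack-bot | the island: the lift-bot, the paint-bot, the scan-bot]
9. Smuggler goes to the island with the pack-bot.  [the mainland: — | the island: the lift-bot, the pack-bot, the paint-bot, the scan-bot]

9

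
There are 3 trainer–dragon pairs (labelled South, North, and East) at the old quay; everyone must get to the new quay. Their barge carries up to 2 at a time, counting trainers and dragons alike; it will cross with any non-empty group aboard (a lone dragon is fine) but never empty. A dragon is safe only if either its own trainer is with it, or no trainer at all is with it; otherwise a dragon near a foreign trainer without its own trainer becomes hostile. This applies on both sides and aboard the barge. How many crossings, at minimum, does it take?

Counting alone: each trip to the new quay takes at most 2 across and each return brings at least 1 back, so after t trips out (and t−1 returns) at most 2t − (t−1) of the 6 are across; that first reaches 6 at t = 5, so at least 9 crossings are needed.
The safety rule pushes this higher. Following every safe sequence of crossings, the most of the 6 that can be at the new quay as the barge arrives there on crossing 9 is 5 — never all 6.
So no plan with fewer than 11 crossings exists, and this one achieves 11:
1. dragon South and trainer South cross → the new quay.
2. trainer South crosses ← the old quay.
3. dragon East and dragon North cross → the new quay.
4. dragon South crosses ← the old quay.
5. trainer East and trainer North cross → the new quay.
6. dragon North and trainer North cross ← the old quay.
7. trainer North and trainer South cross → the new quay.
8. dragon East crosses ← the old quay.
9. dragon North and dragon South cross → the new quay.
10. trainer East crosses ← the old quay.
11. dragon East and trainer East cross → the new quay.

11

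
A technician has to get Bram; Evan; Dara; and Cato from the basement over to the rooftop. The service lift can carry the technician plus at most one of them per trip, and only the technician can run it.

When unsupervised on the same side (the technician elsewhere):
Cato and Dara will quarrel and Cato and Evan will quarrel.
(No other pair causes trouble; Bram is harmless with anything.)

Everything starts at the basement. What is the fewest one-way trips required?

9

Counting alone: the technician can take at most 1 across per trip to the rooftop, so moving all 4 needs at least 4 loaded trips out, with a return between consecutive ones — at least 7 crossings.
The safety rule pushes this higher. Following every safe sequence of crossings, the most of the 4 that can be at the rooftop as the service lift arrives there on crossing 7 is 3 — never all 4.
So no plan with fewer than 9 crossings exists, and this one achieves 9:
1. Technician goes to the rooftop with Cato.
2. Technician goes back to the basement alone.
3. Technician goes to the rooftop with Bram.
4. Technician goes back to the basement alone.
5. Technician goes to the rooftop with Evan.
6. Technician goes back to the basement with Cato.
7. Technician goes to the rooftop with Dara.
8. Technician goes back to the basement alone.
9. Technician goes to the rooftop with Cato.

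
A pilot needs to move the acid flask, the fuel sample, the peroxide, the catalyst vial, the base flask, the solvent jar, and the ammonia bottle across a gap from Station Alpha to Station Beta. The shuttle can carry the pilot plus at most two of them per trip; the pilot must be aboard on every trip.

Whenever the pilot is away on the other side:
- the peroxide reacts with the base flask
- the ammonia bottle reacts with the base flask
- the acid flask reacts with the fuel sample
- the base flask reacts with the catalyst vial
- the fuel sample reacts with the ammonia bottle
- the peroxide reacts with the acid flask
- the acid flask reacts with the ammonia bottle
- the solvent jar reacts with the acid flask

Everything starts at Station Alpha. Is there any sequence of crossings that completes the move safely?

Whatever the first load, the items left behind include a forbidden pair without the pilot. No opening move is safe, so no plan exists.

No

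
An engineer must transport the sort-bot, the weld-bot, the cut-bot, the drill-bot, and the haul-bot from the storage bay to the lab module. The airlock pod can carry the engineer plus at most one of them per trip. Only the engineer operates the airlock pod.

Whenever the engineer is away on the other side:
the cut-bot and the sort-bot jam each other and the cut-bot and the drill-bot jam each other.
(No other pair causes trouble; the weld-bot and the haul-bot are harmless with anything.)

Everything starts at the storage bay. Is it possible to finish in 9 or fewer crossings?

No

Counting alone: the engineer can take at most 1 across per trip to the lab module, so moving all 5 needs at least 5 loaded trips out, with a return between consecutive ones — at least 9 crossings.
The safety rule pushes this higher. Following every safe sequence of crossings, the most of the 5 that can be at the lab module as the airlock pod arrives there on crossing 9 is 4 — never all 5.
So the move cannot be finished within 9 crossings. (The shortest complete plan takes 11:)
1. Engineer goes to the lab module with the cut-bot.  [the storage bay: the drill-bot, the haul-bot, the sort-bot, the weld-bot | the lab module: the cut-bot]
2. Engineer goes back to the storage bay alone.  [the storage bay: the drill-bot, the haul-bot, the sort-bot, the weld-bot | the lab module: the cut-bot]
3. Engineer goes to the lab module with the sort-bot.  [the storage bay: the drill-bot, the haul-bot, the weld-bot | the lab module: the cut-bot, the sort-bot]
4. Engineer goes back to the storage bay with the cut-bot.  [the storage bay: the cut-bot, the drill-bot, the haul-bot, the weld-bot | the lab module: the sort-bot]
5. Engineer goes to the lab module with the drill-bot.  [the storage bay: the cut-bot, the haul-bot, the weld-bot | the lab module: the drill-bot, the sort-bot]
6. Engineer goes back to the storage bay alone.  [the storage bay: the cut-bot, the haul-bot, the weld-bot | the lab module: the drill-bot, the sort-bot]
7. Engineer goes to the lab module with the weld-bot.  [the storage bay: the cut-bot, the haul-bot | the lab module: the drill-bot, the sort-bot, the weld-bot]
8. Engineer goes back to the storage bay alone.  [the storage bay: the cut-bot, the haul-bot | the lab module: the drill-bot, the sort-bot, the weld-bot]
9. Engineer goes to the lab module with the haul-bot.  [the storage bay: the cut-bot | the lab module: the drill-bot, the haul-bot, the sort-bot, the weld-bot]
10. Engineer goes back to the storage bay alone.  [the storage bay: the cut-bot | the lab module: the drill-bot, the haul-bot, the sort-bot, the weld-bot]
11. Engineer goes to the lab module with the cut-bot.  [the storage bay: — | the lab module: the cut-bot, the drill-bot, the haul-bot, the sort-bot, the weld-bot]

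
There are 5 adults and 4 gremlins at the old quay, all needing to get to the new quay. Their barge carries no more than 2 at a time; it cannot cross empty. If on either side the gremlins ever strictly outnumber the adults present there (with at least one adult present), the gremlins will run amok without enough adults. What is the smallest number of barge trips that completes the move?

15

Counting alone: each trip to the new quay takes at most 2 across and each return brings at least 1 back, so after t trips out (and t−1 returns) at most 2t − (t−1) of the 9 are across; that first reaches 9 at t = 8, so at least 15 crossings are needed.
The plan below uses exactly 15 crossings, so it is optimal:
1. 2 gremlins → the new quay.  (the old quay: 5A 2G; the new quay: 0A 2G)
2. 1 gremlin ← the old quay.  (the old quay: 5A 3G; the new quay: 0A 1G)
3. 2 gremlins → the new quay.  (the old quay: 5A 1G; the new quay: 0A 3G)
4. 1 gremlin ← the old quay.  (the old quay: 5A 2G; the new quay: 0A 2G)
5. 2 adults → the new quay.  (the old quay: 3A 2G; the new quay: 2A 2G)
6. 1 gremlin ← the old quay.  (the old quay: 3A 3G; the new quay: 2A 1G)
7. 1 adult and 1 gremlin → the new quay.  (the old quay: 2A 2G; the new quay: 3A 2G)
8. 1 adult ← the old quay.  (the old quay: 3A 2G; the new quay: 2A 2G)
9. 1 adult and 1 gremlin → the new quay.  (the old quay: 2A 1G; the new quay: 3A 3G)
10. 1 gremlin ← the old quay.  (the old quay: 2A 2G; the new quay: 3A 2G)
11. 1 adult and 1 gremlin → the new quay.  (the old quay: 1A 1G; the new quay: 4A 3G)
12. 1 adult ← the old quay.  (the old quay: 2A 1G; the new quay: 3A 3G)
13. 1 adult and 1 gremlin → the new quay.  (the old quay: 1A 0G; the new quay: 4A 4G)
14. 1 gremlin ← the old quay.  (the old quay: 1A 1G; the new quay: 4A 3G)
15. 1 adult and 1 gremlin → the new quay.  (the old quay: 0A 0G; the new quay: 5A 4G)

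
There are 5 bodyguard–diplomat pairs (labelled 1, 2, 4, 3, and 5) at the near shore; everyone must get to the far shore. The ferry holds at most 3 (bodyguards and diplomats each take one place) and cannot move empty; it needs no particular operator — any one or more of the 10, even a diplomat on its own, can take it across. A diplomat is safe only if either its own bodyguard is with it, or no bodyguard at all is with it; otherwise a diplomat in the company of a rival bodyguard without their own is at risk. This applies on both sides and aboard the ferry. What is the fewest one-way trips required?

11

Counting alone: each trip to the far shore takes at most 3 across and each return brings at least 1 back, so after t trips out (and t−1 returns) at most 3t − (t−1) of the 10 are across; that first reaches 10 at t = 5, so at least 9 crossings are needed.
The safety rule pushes this higher. Following every safe sequence of crossings, the most of the 10 that can be at the far shore as the ferry arrives there on crossing 9 is 9 — never all 10.
So no plan with fewer than 11 crossings exists, and this one achieves 11:
1. bodyguard 1 and diplomat 1 cross → the far shore.
2. bodyguard 1 crosses ← the near shore.
3. diplomat 2, diplomat 3, and diplomat 4 cross → the far shore.
4. diplomat 1 crosses ← the near shore.
5. bodyguard 2, bodyguard 3, and bodyguard 4 cross → the far shore.
6. bodyguard 2 and diplomat 2 cross ← the near shore.
7. bodyguard 1, bodyguard 2, and bodyguard 5 cross → the far shore.
8. diplomat 4 crosses ← the near shore.
9. diplomat 1 and diplomat 2 cross → the far shore.
10. diplomat 1 crosses ← the near shore.
11. diplomat 1, diplomat 4, and diplomat 5 cross → the far shore.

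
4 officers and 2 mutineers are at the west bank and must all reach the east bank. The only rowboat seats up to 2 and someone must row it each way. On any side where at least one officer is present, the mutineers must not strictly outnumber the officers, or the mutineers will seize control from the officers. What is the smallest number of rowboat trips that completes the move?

9

Counting alone: each trip to the east bank takes at most 2 across and each return brings at least 1 back, so after t trips out (and t−1 returns) at most 2t − (t−1) of the 6 are across; that first reaches 6 at t = 5, so at least 9 crossings are needed.
The plan below uses exactly 9 crossings, so it is optimal:
1. 2 mutineers → the east bank.  (the west bank: 4O 0M; the east bank: 0O 2M)
2. 1 mutineer ← the west bank.  (the west bank: 4O 1M; the east bank: 0O 1M)
3. 2 officers → the east bank.  (the west bank: 2O 1M; the east bank: 2O 1M)
4. 1 mutineer ← the west bank.  (the west bank: 2O 2M; the east bank: 2O 0M)
5. 2 mutineers → the east bank.  (the west bank: 2O 0M; the east bank: 2O 2M)
6. 1 mutineer ← the west bank.  (the west bank: 2O 1M; the east bank: 2O 1M)
7. 1 officer and 1 mutineer → the east bank.  (the west bank: 1O 0M; the east bank: 3O 2M)
8. 1 mutineer ← the west bank.  (the west bank: 1O 1M; the east bank: 3O 1M)
9. 1 officer and 1 mutineer → the east bank.  (the west bank: 0O 0M; the east bank: 4O 2M)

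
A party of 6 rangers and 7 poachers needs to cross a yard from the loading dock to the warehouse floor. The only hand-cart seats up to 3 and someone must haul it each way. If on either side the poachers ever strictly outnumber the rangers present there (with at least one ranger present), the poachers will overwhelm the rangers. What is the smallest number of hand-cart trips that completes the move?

The poachers already outnumber the rangers at the loading dock before anyone moves, so the starting position itself is disallowed.

impossible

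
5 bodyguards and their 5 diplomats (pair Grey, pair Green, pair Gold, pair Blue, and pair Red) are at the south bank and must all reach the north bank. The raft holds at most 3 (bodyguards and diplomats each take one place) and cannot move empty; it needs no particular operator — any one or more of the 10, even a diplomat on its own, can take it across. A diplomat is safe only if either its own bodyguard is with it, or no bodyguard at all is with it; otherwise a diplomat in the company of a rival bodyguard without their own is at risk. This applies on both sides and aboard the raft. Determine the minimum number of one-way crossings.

Counting alone: each trip to the north bank takes at most 3 across and each return brings at least 1 back, so after t trips out (and t−1 returns) at most 3t − (t−1) of the 10 are across; that first reaches 10 at t = 5, so at least 9 crossings are needed.
The safety rule pushes this higher. Following every safe sequence of crossings, the most of the 10 that can be at the north bank as the raft arrives there on crossing 9 is 9 — never all 10.
So no plan with fewer than 11 crossings exists, and this one achieves 11:
1. bodyguard Grey and diplomat Grey cross → the north bank.
2. bodyguard Grey crosses ← the south bank.
3. diplomat Blue, diplomat Gold, and diplomat Green cross → the north bank.
4. diplomat Grey crosses ← the south bank.
5. bodyguard Blue, bodyguard Gold, and bodyguard Green cross → the north bank.
6. bodyguard Green and diplomat Green cross ← the south bank.
7. bodyguard Green, bodyguard Grey, and bodyguard Red cross → the north bank.
8. diplomat Gold crosses ← the south bank.
9. diplomat Green and diplomat Grey cross → the north bank.
10. diplomat Grey crosses ← the south bank.
11. diplomat Gold, diplomat Grey, and diplomat Red cross → the north bank.

11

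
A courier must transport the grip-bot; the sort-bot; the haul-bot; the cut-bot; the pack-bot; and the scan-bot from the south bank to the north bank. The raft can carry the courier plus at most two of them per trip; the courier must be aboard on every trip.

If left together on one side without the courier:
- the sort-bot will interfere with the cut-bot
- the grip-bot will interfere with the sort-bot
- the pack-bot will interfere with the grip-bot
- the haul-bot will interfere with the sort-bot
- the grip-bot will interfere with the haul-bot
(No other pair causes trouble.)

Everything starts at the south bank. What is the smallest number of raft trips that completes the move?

Counting alone: the courier can take at most 2 across per trip to the north bank, so moving all 6 needs at least 3 loaded trips out, with a return between consecutive ones — at least 5 crossings.
The safety rule pushes this higher. Following every safe sequence of crossings, the most of the 6 that can be at the north bank as the raft arrives there on crossings 5, 7 is 4, 5 respectively — never all 6.
So no plan with fewer than 9 crossings exists, and this one achieves 9:
1. Courier goes to the north bank with the grip-bot and the sort-bot.  [the south bank: the cut-bot, the haul-bot, the pack-bot, the scan-bot | the north bank: the grip-bot, the sort-bot]
2. Courier goes back to the south bank with the grip-bot.  [the south bank: the cut-bot, the grip-bot, the haul-bot, the pack-bot, the scan-bot | the north bank: the sort-bot]
3. Courier goes to the north bank with the cut-bot and the grip-bot.  [the south bank: the haul-bot, the pack-bot, the scan-bot | the north bank: the cut-bot, the grip-bot, the sort-bot]
4. Courier goes back to the south bank with the sort-bot.  [the south bank: the haul-bot, the pack-bot, the scan-bot, the sort-bot | the north bank: the cut-bot, the grip-bot]
5. Courier goes to the north bank with the scan-bot and the sort-bot.  [the south bank: the haul-bot, the pack-bot | the north bank: the cut-bot, the grip-bot, the scan-bot, the sort-bot]
6. Courier goes back to the south bank with the sort-bot.  [the south bank: the haul-bot, the pack-bot, the sort-bot | the north bank: the cut-bot, the grip-bot, the scan-bot]
7. Courier goes to the north bank with the haul-bot and the pack-bot.  [the south bank: the sort-bot | the north bank: the cut-bot, the grip-bot, the haul-bot, the pack-bot, the scan-bot]
8. Courier goes back to the south bank with the grip-bot.  [the south bank: the grip-bot, the sort-bot | the north bank: the cut-bot, the haul-bot, the pack-bot, the scan-bot]
9. Courier goes to the north bank with the grip-bot and the sort-bot.  [the south bank: — | the north bank: the cut-bot, the grip-bot, the haul-bot, the pack-bot, the scan-bot, the sort-bot]

9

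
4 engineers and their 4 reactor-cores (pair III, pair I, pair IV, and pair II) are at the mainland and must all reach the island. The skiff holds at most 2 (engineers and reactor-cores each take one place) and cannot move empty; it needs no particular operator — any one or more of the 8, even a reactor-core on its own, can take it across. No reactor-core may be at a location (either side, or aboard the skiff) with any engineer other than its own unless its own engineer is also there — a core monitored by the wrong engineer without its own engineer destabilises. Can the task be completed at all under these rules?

Following every safe sequence of crossings from the start, the most of the 8 that can be at the island as the skiff arrives there on crossings 1, 3, 5 is 2, 3, 4 respectively; the best ever achieved is 4 of 8.
From crossing 7 on, no configuration arises that was not already reachable earlier: only 44 distinct safe configurations (who is on which side, and where the skiff is) can ever be reached, none of them has everyone across, and every continuation just revisits them. So no valid plan exists.

No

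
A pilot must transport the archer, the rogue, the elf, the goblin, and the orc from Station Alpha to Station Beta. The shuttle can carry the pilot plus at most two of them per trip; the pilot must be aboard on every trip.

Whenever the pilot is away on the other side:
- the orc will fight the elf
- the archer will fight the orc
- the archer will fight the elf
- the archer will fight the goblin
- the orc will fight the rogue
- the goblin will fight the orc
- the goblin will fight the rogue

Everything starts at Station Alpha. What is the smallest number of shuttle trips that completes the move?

impossible

Whatever the first load, the items left behind include a forbidden pair without the pilot. No opening move is safe, so no plan exists.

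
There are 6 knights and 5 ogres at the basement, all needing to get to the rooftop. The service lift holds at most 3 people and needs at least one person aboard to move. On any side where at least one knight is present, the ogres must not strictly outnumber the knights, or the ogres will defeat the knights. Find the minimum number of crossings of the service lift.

9

Counting alone: each trip to the rooftop takes at most 3 across and each return brings at least 1 back, so after t trips out (and t−1 returns) at most 3t − (t−1) of the 11 are across; that first reaches 11 at t = 5, so at least 9 crossings are needed.
The plan below uses exactly 9 crossings, so it is optimal:
1. 3 ogres → the rooftop.  (the basement: 6K 2O; the rooftop: 0K 3O)
2. 1 ogre ← the basement.  (the basement: 6K 3O; the rooftop: 0K 2O)
3. 3 knights → the rooftop.  (the basement: 3K 3O; the rooftop: 3K 2O)
4. 1 knight ← the basement.  (the basement: 4K 3O; the rooftop: 2K 2O)
5. 2 knights and 1 ogre → the rooftop.  (the basement: 2K 2O; the rooftop: 4K 3O)
6. 1 knight ← the basement.  (the basement: 3K 2O; the rooftop: 3K 3O)
7. 2 knights and 1 ogre → the rooftop.  (the basement: 1K 1O; the rooftop: 5K 4O)
8. 1 knight ← the basement.  (the basement: 2K 1O; the rooftop: 4K 4O)
9. 2 knights and 1 ogre → the rooftop.  (the basement: 0K 0O; the rooftop: 6K 5O)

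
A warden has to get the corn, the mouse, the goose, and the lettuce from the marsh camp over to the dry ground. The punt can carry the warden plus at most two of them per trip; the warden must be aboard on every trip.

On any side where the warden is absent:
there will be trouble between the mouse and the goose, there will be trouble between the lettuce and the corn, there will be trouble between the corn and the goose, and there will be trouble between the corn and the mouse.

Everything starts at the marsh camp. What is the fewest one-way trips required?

5

Counting alone: the warden can take at most 2 across per trip to the dry ground, so moving all 4 needs at least 2 loaded trips out, with a return between consecutive ones — at least 3 crossings.
The safety rule pushes this higher. Following every safe sequence of crossings, the most of the 4 that can be at the dry ground as the punt arrives there on crossing 3 is 3 — never all 4.
So no plan with fewer than 5 crossings exists, and this one achieves 5:
1. Warden goes to the dry ground with the corn and the mouse.  [the marsh camp: the goose, the lettuce | the dry ground: the corn, the mouse]
2. Warden goes back to the marsh camp with the corn.  [the marsh camp: the corn, the goose, the lettuce | the dry ground: the mouse]
3. Warden goes to the dry ground with the corn and the lettuce.  [the marsh camp: the goose | the dry ground: the corn, the lettuce, the mouse]
4. Warden goes back to the marsh camp with the corn.  [the marsh camp: the corn, the goose | the dry ground: the lettuce, the mouse]
5. Warden goes to the dry ground with the corn and the goose.  [the marsh camp: — | the dry ground: the corn, the goose, the lettuce, the mouse]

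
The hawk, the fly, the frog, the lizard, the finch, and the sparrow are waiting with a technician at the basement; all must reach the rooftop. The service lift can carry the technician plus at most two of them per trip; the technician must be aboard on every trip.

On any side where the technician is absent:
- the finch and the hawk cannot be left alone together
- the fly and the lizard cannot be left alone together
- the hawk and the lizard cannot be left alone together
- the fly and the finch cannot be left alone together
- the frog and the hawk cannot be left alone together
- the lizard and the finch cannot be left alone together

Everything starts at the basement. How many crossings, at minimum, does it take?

impossible

Whatever the first load, the items left behind include a forbidden pair without the technician. No opening move is safe, so no plan exists.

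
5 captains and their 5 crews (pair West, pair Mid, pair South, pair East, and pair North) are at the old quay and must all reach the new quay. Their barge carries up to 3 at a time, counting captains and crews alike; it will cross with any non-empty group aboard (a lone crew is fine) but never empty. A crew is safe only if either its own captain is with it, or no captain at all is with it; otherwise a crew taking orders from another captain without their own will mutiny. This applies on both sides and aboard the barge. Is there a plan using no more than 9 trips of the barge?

Counting alone: each trip to the new quay takes at most 3 across and each return brings at least 1 back, so after t trips out (and t−1 returns) at most 3t − (t−1) of the 10 are across; that first reaches 10 at t = 5, so at least 9 crossings are needed.
The safety rule pushes this higher. Following every safe sequence of crossings, the most of the 10 that can be at the new quay as the barge arrives there on crossing 9 is 9 — never all 10.
So the move cannot be finished within 9 crossings. (The shortest complete plan takes 11:)
1. captain West and crew West cross → the new quay.
2. captain West crosses ← the old quay.
3. crew East, crew Mid, and crew South cross → the new quay.
4. crew West crosses ← the old quay.
5. captain East, captain Mid, and captain South cross → the new quay.
6. captain Mid and crew Mid cross ← the old quay.
7. captain Mid, captain North, and captain West cross → the new quay.
8. crew South crosses ← the old quay.
9. crew Mid and crew West cross → the new quay.
10. crew West crosses ← the old quay.
11. crew North, crew South, and crew West cross → the new quay.

No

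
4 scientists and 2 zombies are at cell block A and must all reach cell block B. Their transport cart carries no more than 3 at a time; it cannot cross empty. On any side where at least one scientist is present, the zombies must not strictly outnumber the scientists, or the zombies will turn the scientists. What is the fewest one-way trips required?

Counting alone: each trip to cell block B takes at most 3 across and each return brings at least 1 back, so after t trips out (and t−1 returns) at most 3t − (t−1) of the 6 are across; that first reaches 6 at t = 3, so at least 5 crossings are needed.
The plan below uses exactly 5 crossings, so it is optimal:
1. 2 zombies → cell block B.  (cell block A: 4S 0Z; cell block B: 0S 2Z)
2. 1 zombie ← cell block A.  (cell block A: 4S 1Z; cell block B: 0S 1Z)
3. 2 scientists and 1 zombie → cell block B.  (cell block A: 2S 0Z; cell block B: 2S 2Z)
4. 1 zombie ← cell block A.  (cell block A: 2S 1Z; cell block B: 2S 1Z)
5. 2 scientists and 1 zombie → cell block B.  (cell block A: 0S 0Z; cell block B: 4S 2Z)

5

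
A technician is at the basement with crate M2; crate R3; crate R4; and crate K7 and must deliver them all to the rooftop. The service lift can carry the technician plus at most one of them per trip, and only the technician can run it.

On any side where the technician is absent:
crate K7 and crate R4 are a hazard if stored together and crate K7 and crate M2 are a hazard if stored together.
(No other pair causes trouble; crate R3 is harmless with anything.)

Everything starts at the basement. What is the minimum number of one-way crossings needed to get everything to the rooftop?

Counting alone: the technician can take at most 1 across per trip to the rooftop, so moving all 4 needs at least 4 loaded trips out, with a return between consecutive ones — at least 7 crossings.
The safety rule pushes this higher. Following every safe sequence of crossings, the most of the 4 that can be at the rooftop as the service lift arrives there on crossing 7 is 3 — never all 4.
So no plan with fewer than 9 crossings exists, and this one achieves 9:
1. Technician goes to the rooftop with crate K7.  [the basement: crate M2, crate R3, crate R4 | the rooftop: crate K7]
2. Technician goes back to the basement alone.  [the basement: crate M2, crate R3, crate R4 | the rooftop: crate K7]
3. Technician goes to the rooftop with crate M2.  [the basement: crate R3, crate R4 | the rooftop: crate K7, crate M2]
4. Technician goes back to the basement with crate K7.  [the basement: crate K7, crate R3, crate R4 | the rooftop: crate M2]
5. Technician goes to the rooftop with crate R4.  [the basement: crate K7, crate R3 | the rooftop: crate M2, crate R4]
6. Technician goes back to the basement alone.  [the basement: crate K7, crate R3 | the rooftop: crate M2, crate R4]
7. Technician goes to the rooftop with crate R3.  [the basement: crate K7 | the rooftop: crate M2, crate R3, crate R4]
8. Technician goes back to the basement alone.  [the basement: crate K7 | the rooftop: crate M2, crate R3, crate R4]
9. Technician goes to the rooftop with crate K7.  [the basement: — | the rooftop: crate K7, crate M2, crate R3, crate R4]

9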